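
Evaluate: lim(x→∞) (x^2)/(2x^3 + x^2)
This is an ∞/∞ indeterminate form.

Apply L'Hôpital's rule: differentiate numerator and denominator separately.
  f(x) = x^2   ⇒   f'(x) = 2·x
  g(x) = 2·x^3 + x^2   ⇒   g'(x) = 6·x^2 + 2·x
  lim(x→∞) f'(x)/g'(x) = lim(x→∞) (2·x)/(6·x^2 + 2·x)
  = 0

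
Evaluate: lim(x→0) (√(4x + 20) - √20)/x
This is a standard limit.

Factor or rationalize the expression:
  lim(x→0) (√(4x + 20) - √20)/x = sqrt(5)/5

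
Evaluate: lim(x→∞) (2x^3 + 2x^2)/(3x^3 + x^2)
This is an ∞/∞ indeterminate form.

Apply L'Hôpital's rule: differentiate numerator and denominator separately.
  f(x) = 2·x^3 + 2·x^2   ⇒   f'(x) = 6·x^2 + 4·x
  g(x) = 3·x^3 + x^2   ⇒   g'(x) = 9·x^2 + 2·x
  lim(x→∞) f'(x)/g'(x) = lim(x→∞) (6·x^2 + 4·x)/(9·x^2 + 2·x)
  = 2/3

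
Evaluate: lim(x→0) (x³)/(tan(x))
This is a 0/0 indeterminate form.

Apply L'Hôpital's rule: differentiate numerator and denominator separately.
  f(x) = x^3   ⇒   f'(x) = 3·x^2
  g(x) = tan(x)   ⇒   g'(x) = tan(x)^2 + 1
  lim(x→0) f'(x)/g'(x) = lim(x→0) (3·x^2)/(tan(x)^2 + 1)
  = 0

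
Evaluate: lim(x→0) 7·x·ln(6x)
This is a 0·∞ indeterminate form.

Rewrite 0·∞ as a quotient (0/0 or ∞/∞ form), then apply L'Hôpital's rule:
  lim(x→0) 7·x·ln(6x) = 0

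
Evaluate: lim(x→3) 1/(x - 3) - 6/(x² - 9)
This is an ∞-∞ indeterminate form.

Combine fractions or rationalize to convert ∞-∞ to 0/0 form:
  lim(x→3) 1/(x - 3) - 6/(x² - 9) = 1/6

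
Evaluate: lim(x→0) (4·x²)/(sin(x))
This is a 0/0 indeterminate form.

Apply L'Hôpital's rule: differentiate numerator and denominator separately.
  f(x) = 4·x^2   ⇒   f'(x) = 8·x
  g(x) = sin(x)   ⇒   g'(x) = cos(x)
  lim(x→0) f'(x)/g'(x) = lim(x→0) (8·x)/(cos(x))
  = 0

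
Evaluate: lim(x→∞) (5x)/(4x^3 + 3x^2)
This is an ∞/∞ indeterminate form.

Apply L'Hôpital's rule: differentiate numerator and denominator separately.
  f(x) = 5·x   ⇒   f'(x) = 5
  g(x) = 4·x^3 + 3·x^2   ⇒   g'(x) = 12·x^2 + 6·x
  lim(x→∞) f'(x)/g'(x) = lim(x→∞) (5)/(12·x^2 + 6·x)
  = 0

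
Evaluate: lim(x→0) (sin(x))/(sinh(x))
This is a 0/0 indeterminate form.

Apply L'Hôpital's rule: differentiate numerator and denominator separately.
  f(x) = sin(x)   ⇒   f'(x) = cos(x)
  g(x) = sinh(x)   ⇒   g'(x) = cosh(x)
  lim(x→0) f'(x)/g'(x) = lim(x→0) (cos(x))/(cosh(x))
  = 1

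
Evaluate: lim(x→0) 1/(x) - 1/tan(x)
This is an ∞-∞ indeterminate form.

Combine fractions or rationalize to convert ∞-∞ to 0/0 form:
  lim(x→0) 1/(x) - 1/tan(x) = 0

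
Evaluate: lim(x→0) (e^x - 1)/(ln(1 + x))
This is a 0/0 indeterminate form.

Apply L'Hôpital's rule: differentiate numerator and denominator separately.
  f(x) = e^(x) - 1   ⇒   f'(x) = e^(x)
  g(x) = ln(x + 1)   ⇒   g'(x) = 1/(x + 1)
  lim(x→0) f'(x)/g'(x) = lim(x→0) (e^(x))/(1/(x + 1))
  = 1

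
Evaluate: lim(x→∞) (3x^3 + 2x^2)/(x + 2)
This is an ∞/∞ indeterminate form.

Apply L'Hôpital's rule: differentiate numerator and denominator separately.
  f(x) = 3·x^3 + 2·x^2   ⇒   f'(x) = 9·x^2 + 4·x
  g(x) = x + 2   ⇒   g'(x) = 1
  lim(x→∞) f'(x)/g'(x) = lim(x→∞) (9·x^2 + 4·x)/(1)
  = ∞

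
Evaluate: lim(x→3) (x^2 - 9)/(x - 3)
This is a standard limit.

Factor or rationalize the expression:
  lim(x→3) (x^2 - 9)/(x - 3) = 6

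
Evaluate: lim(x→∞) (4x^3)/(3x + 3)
This is an ∞/∞ indeterminate form.

Apply L'Hôpital's rule: differentiate numerator and denominator separately.
  f(x) = 4·x^3   ⇒   f'(x) = 12·x^2
  g(x) = 3·x + 3   ⇒   g'(x) = 3
  lim(x→∞) f'(x)/g'(x) = lim(x→∞) (12·x^2)/(3)
  = ∞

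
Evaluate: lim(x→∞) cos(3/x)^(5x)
This is an exponential indeterminate form.

For exponential indeterminate forms, take the natural log:
  Let L = lim(x→∞) cos(3/x)^(5x)
  Then ln(L) = lim(x→∞) [exponent × ln(base)]
  Evaluate using L'Hôpital or standard limits, then exponentiate.
  L = 1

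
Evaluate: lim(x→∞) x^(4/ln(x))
This is an exponential indeterminate form.

For exponential indeterminate forms, take the natural log:
  Let L = lim(x→∞) x^(4/ln(x))
  Then ln(L) = lim(x→∞) [exponent × ln(base)]
  Evaluate using L'Hôpital or standard limits, then exponentiate.
  L = e^(4)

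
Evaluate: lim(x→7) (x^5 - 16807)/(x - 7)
This is a standard limit.

Factor or rationalize the expression:
  lim(x→7) (x^5 - 16807)/(x - 7) = 12005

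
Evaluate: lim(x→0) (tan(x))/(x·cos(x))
This is a 0/0 indeterminate form.

Apply L'Hôpital's rule: differentiate numerator and denominator separately.
  f(x) = tan(x)   ⇒   f'(x) = tan(x)^2 + 1
  g(x) = x·cos(x)   ⇒   g'(x) = -x·sin(x) + cos(x)
  lim(x→0) f'(x)/g'(x) = lim(x→0) (tan(x)^2 + 1)/(-x·sin(x) + cos(x))
  = 1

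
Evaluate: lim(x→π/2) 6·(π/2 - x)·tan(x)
This is a 0·∞ indeterminate form.

Rewrite 0·∞ as a quotient (0/0 or ∞/∞ form), then apply L'Hôpital's rule:
  lim(x→π/2) 6·(π/2 - x)·tan(x) = 6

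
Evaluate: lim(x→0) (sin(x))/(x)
This is a 0/0 indeterminate form.

Apply L'Hôpital's rule: differentiate numerator and denominator separately.
  f(x) = sin(x)   ⇒   f'(x) = cos(x)
  g(x) = x   ⇒   g'(x) = 1
  lim(x→0) f'(x)/g'(x) = lim(x→0) (cos(x))/(1)
  = 1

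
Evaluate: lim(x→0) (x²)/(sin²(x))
This is a 0/0 indeterminate form.

Apply L'Hôpital's rule: differentiate numerator and denominator separately.
  f(x) = x^2   ⇒   f'(x) = 2·x
  g(x) = sin(x)^2   ⇒   g'(x) = 2·sin(x)·cos(x)
  lim(x→0) f'(x)/g'(x) = lim(x→0) (2·x)/(2·sin(x)·cos(x))
  = 1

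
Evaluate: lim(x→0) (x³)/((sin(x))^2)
This is a 0/0 indeterminate form.

Apply L'Hôpital's rule: differentiate numerator and denominator separately.
  f(x) = x^3   ⇒   f'(x) = 3·x^2
  g(x) = sin(x)^2   ⇒   g'(x) = 2·sin(x)·cos(x)
  lim(x→0) f'(x)/g'(x) = lim(x→0) (3·x^2)/(2·sin(x)·cos(x))
  = 0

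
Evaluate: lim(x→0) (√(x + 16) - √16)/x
This is a standard limit.

Factor or rationalize the expression:
  lim(x→0) (√(x + 16) - √16)/x = 1/8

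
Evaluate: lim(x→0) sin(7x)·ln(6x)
This is a 0·∞ indeterminate form.

Rewrite 0·∞ as a quotient (0/0 or ∞/∞ form), then apply L'Hôpital's rule:
  lim(x→0) sin(7x)·ln(6x) = 0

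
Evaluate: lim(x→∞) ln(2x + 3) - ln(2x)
This is an ∞-∞ indeterminate form.

Combine fractions or rationalize to convert ∞-∞ to 0/0 form:
  lim(x→∞) ln(2x + 3) - ln(2x) = 0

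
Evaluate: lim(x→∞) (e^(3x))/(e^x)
This is an ∞/∞ indeterminate form.

Apply L'Hôpital's rule: differentiate numerator and denominator separately.
  f(x) = e^(3·x)   ⇒   f'(x) = 3·e^(3·x)
  g(x) = e^(x)   ⇒   g'(x) = e^(x)
  lim(x→∞) f'(x)/g'(x) = lim(x→∞) (3·e^(3·x))/(e^(x))
  = ∞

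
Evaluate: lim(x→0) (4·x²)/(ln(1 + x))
This is a 0/0 indeterminate form.

Apply L'Hôpital's rule: differentiate numerator and denominator separately.
  f(x) = 4·x^2   ⇒   f'(x) = 8·x
  g(x) = ln(x + 1)   ⇒   g'(x) = 1/(x + 1)
  lim(x→0) f'(x)/g'(x) = lim(x→0) (8·x)/(1/(x + 1))
  = 0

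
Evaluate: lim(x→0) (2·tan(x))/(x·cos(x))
This is a 0/0 indeterminate form.

Apply L'Hôpital's rule: differentiate numerator and denominator separately.
  f(x) = 2·tan(x)   ⇒   f'(x) = 2·tan(x)^2 + 2
  g(x) = x·cos(x)   ⇒   g'(x) = -x·sin(x) + cos(x)
  lim(x→0) f'(x)/g'(x) = lim(x→0) (2·tan(x)^2 + 2)/(-x·sin(x) + cos(x))
  = 2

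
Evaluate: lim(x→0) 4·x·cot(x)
This is a 0·∞ indeterminate form.

Rewrite 0·∞ as a quotient (0/0 or ∞/∞ form), then apply L'Hôpital's rule:
  lim(x→0) 4·x·cot(x) = 4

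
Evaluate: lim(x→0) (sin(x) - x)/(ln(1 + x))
This is a 0/0 indeterminate form.

Apply L'Hôpital's rule: differentiate numerator and denominator separately.
  f(x) = -x + sin(x)   ⇒   f'(x) = cos(x) - 1
  g(x) = ln(x + 1)   ⇒   g'(x) = 1/(x + 1)
  lim(x→0) f'(x)/g'(x) = lim(x→0) (cos(x) - 1)/(1/(x + 1))
  = 0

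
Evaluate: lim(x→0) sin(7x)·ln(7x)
This is a 0·∞ indeterminate form.

Rewrite 0·∞ as a quotient (0/0 or ∞/∞ form), then apply L'Hôpital's rule:
  lim(x→0) sin(7x)·ln(7x) = 0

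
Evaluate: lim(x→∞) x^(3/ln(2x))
This is an exponential indeterminate form.

For exponential indeterminate forms, take the natural log:
  Let L = lim(x→∞) x^(3/ln(2x))
  Then ln(L) = lim(x→∞) [exponent × ln(base)]
  Evaluate using L'Hôpital or standard limits, then exponentiate.
  L = e^(3)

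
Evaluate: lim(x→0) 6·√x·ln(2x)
This is a 0·∞ indeterminate form.

Rewrite 0·∞ as a quotient (0/0 or ∞/∞ form), then apply L'Hôpital's rule:
  lim(x→0) 6·√x·ln(2x) = 0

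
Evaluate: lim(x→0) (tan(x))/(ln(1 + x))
This is a 0/0 indeterminate form.

Apply L'Hôpital's rule: differentiate numerator and denominator separately.
  f(x) = tan(x)   ⇒   f'(x) = tan(x)^2 + 1
  g(x) = ln(x + 1)   ⇒   g'(x) = 1/(x + 1)
  lim(x→0) f'(x)/g'(x) = lim(x→0) (tan(x)^2 + 1)/(1/(x + 1))
  = 1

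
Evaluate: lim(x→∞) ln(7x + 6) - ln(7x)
This is an ∞-∞ indeterminate form.

Combine fractions or rationalize to convert ∞-∞ to 0/0 form:
  lim(x→∞) ln(7x + 6) - ln(7x) = 0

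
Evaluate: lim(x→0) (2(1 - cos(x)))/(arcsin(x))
This is a 0/0 indeterminate form.

Apply L'Hôpital's rule: differentiate numerator and denominator separately.
  f(x) = 2 - 2·cos(x)   ⇒   f'(x) = 2·sin(x)
  g(x) = asin(x)   ⇒   g'(x) = 1/sqrt(1 - x^2)
  lim(x→0) f'(x)/g'(x) = lim(x→0) (2·sin(x))/(1/sqrt(1 - x^2))
  = 0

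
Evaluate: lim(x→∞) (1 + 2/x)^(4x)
This is an exponential indeterminate form.

For exponential indeterminate forms, take the natural log:
  Let L = lim(x→∞) (1 + 2/x)^(4x)
  Then ln(L) = lim(x→∞) [exponent × ln(base)]
  Evaluate using L'Hôpital or standard limits, then exponentiate.
  L = e^(8)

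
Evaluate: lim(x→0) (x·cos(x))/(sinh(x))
This is a 0/0 indeterminate form.

Apply L'Hôpital's rule: differentiate numerator and denominator separately.
  f(x) = x·cos(x)   ⇒   f'(x) = -x·sin(x) + cos(x)
  g(x) = sinh(x)   ⇒   g'(x) = cosh(x)
  lim(x→0) f'(x)/g'(x) = lim(x→0) (-x·sin(x) + cos(x))/(cosh(x))
  = 1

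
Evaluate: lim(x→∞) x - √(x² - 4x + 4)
This is an ∞-∞ indeterminate form.

Combine fractions or rationalize to convert ∞-∞ to 0/0 form:
  lim(x→∞) x - √(x² - 4x + 4) = 2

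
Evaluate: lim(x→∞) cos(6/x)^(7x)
This is an exponential indeterminate form.

For exponential indeterminate forms, take the natural log:
  Let L = lim(x→∞) cos(6/x)^(7x)
  Then ln(L) = lim(x→∞) [exponent × ln(base)]
  Evaluate using L'Hôpital or standard limits, then exponentiate.
  L = 1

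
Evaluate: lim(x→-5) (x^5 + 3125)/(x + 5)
This is a standard limit.

Factor or rationalize the expression:
  lim(x→-5) (x^5 + 3125)/(x + 5) = 3125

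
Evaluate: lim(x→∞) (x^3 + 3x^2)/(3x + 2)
This is an ∞/∞ indeterminate form.

Apply L'Hôpital's rule: differentiate numerator and denominator separately.
  f(x) = x^3 + 3·x^2   ⇒   f'(x) = 3·x^2 + 6·x
  g(x) = 3·x + 2   ⇒   g'(x) = 3
  lim(x→∞) f'(x)/g'(x) = lim(x→∞) (3·x^2 + 6·x)/(3)
  = ∞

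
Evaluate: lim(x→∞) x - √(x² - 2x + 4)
This is an ∞-∞ indeterminate form.

Combine fractions or rationalize to convert ∞-∞ to 0/0 form:
  lim(x→∞) x - √(x² - 2x + 4) = 1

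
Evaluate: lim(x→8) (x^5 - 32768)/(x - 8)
This is a standard limit.

Factor or rationalize the expression:
  lim(x→8) (x^5 - 32768)/(x - 8) = 20480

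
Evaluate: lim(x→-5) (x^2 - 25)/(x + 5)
This is a standard limit.

Factor or rationalize the expression:
  lim(x→-5) (x^2 - 25)/(x + 5) = -10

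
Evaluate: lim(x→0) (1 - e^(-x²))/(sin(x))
This is a 0/0 indeterminate form.

Apply L'Hôpital's rule: differentiate numerator and denominator separately.
  f(x) = 1 - e^(-x^2)   ⇒   f'(x) = 2·x·e^(-x^2)
  g(x) = sin(x)   ⇒   g'(x) = cos(x)
  lim(x→0) f'(x)/g'(x) = lim(x→0) (2·x·e^(-x^2))/(cos(x))
  = 0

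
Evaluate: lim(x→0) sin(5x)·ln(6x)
This is a 0·∞ indeterminate form.

Rewrite 0·∞ as a quotient (0/0 or ∞/∞ form), then apply L'Hôpital's rule:
  lim(x→0) sin(5x)·ln(6x) = 0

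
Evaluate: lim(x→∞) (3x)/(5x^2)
This is an ∞/∞ indeterminate form.

Apply L'Hôpital's rule: differentiate numerator and denominator separately.
  f(x) = 3·x   ⇒   f'(x) = 3
  g(x) = 5·x^2   ⇒   g'(x) = 10·x
  lim(x→∞) f'(x)/g'(x) = lim(x→∞) (3)/(10·x)
  = 0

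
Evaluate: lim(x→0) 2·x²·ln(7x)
This is a 0·∞ indeterminate form.

Rewrite 0·∞ as a quotient (0/0 or ∞/∞ form), then apply L'Hôpital's rule:
  lim(x→0) 2·x²·ln(7x) = 0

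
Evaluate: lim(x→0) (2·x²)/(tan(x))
This is a 0/0 indeterminate form.

Apply L'Hôpital's rule: differentiate numerator and denominator separately.
  f(x) = 2·x^2   ⇒   f'(x) = 4·x
  g(x) = tan(x)   ⇒   g'(x) = tan(x)^2 + 1
  lim(x→0) f'(x)/g'(x) = lim(x→0) (4·x)/(tan(x)^2 + 1)
  = 0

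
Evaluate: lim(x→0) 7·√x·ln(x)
This is a 0·∞ indeterminate form.

Rewrite 0·∞ as a quotient (0/0 or ∞/∞ form), then apply L'Hôpital's rule:
  lim(x→0) 7·√x·ln(x) = 0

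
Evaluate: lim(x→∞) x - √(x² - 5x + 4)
This is an ∞-∞ indeterminate form.

Combine fractions or rationalize to convert ∞-∞ to 0/0 form:
  lim(x→∞) x - √(x² - 5x + 4) = 5/2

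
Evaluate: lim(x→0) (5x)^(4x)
This is an exponential indeterminate form.

For exponential indeterminate forms, take the natural log:
  Let L = lim(x→0) (5x)^(4x)
  Then ln(L) = lim(x→0) [exponent × ln(base)]
  Evaluate using L'Hôpital or standard limits, then exponentiate.
  L = 1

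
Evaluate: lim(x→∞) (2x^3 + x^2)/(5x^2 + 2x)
This is an ∞/∞ indeterminate form.

Apply L'Hôpital's rule: differentiate numerator and denominator separately.
  f(x) = 2·x^3 + x^2   ⇒   f'(x) = 6·x^2 + 2·x
  g(x) = 5·x^2 + 2·x   ⇒   g'(x) = 10·x + 2
  lim(x→∞) f'(x)/g'(x) = lim(x→∞) (6·x^2 + 2·x)/(10·x + 2)
  = ∞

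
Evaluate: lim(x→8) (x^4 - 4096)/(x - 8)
This is a standard limit.

Factor or rationalize the expression:
  lim(x→8) (x^4 - 4096)/(x - 8) = 2048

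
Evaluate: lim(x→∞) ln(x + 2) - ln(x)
This is an ∞-∞ indeterminate form.

Combine fractions or rationalize to convert ∞-∞ to 0/0 form:
  lim(x→∞) ln(x + 2) - ln(x) = 0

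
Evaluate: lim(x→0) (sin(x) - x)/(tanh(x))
This is a 0/0 indeterminate form.

Apply L'Hôpital's rule: differentiate numerator and denominator separately.
  f(x) = -x + sin(x)   ⇒   f'(x) = cos(x) - 1
  g(x) = tanh(x)   ⇒   g'(x) = 1 - tanh(x)^2
  lim(x→0) f'(x)/g'(x) = lim(x→0) (cos(x) - 1)/(1 - tanh(x)^2)
  = 0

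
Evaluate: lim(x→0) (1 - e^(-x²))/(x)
This is a 0/0 indeterminate form.

Apply L'Hôpital's rule: differentiate numerator and denominator separately.
  f(x) = 1 - e^(-x^2)   ⇒   f'(x) = 2·x·e^(-x^2)
  g(x) = x   ⇒   g'(x) = 1
  lim(x→0) f'(x)/g'(x) = lim(x→0) (2·x·e^(-x^2))/(1)
  = 0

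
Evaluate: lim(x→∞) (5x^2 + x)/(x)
This is an ∞/∞ indeterminate form.

Apply L'Hôpital's rule: differentiate numerator and denominator separately.
  f(x) = 5·x^2 + x   ⇒   f'(x) = 10·x + 1
  g(x) = x   ⇒   g'(x) = 1
  lim(x→∞) f'(x)/g'(x) = lim(x→∞) (10·x + 1)/(1)
  = ∞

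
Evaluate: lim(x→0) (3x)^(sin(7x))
This is an exponential indeterminate form.

For exponential indeterminate forms, take the natural log:
  Let L = lim(x→0) (3x)^(sin(7x))
  Then ln(L) = lim(x→0) [exponent × ln(base)]
  Evaluate using L'Hôpital or standard limits, then exponentiate.
  L = 1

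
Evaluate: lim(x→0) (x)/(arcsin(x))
This is a 0/0 indeterminate form.

Apply L'Hôpital's rule: differentiate numerator and denominator separately.
  f(x) = x   ⇒   f'(x) = 1
  g(x) = asin(x)   ⇒   g'(x) = 1/sqrt(1 - x^2)
  lim(x→0) f'(x)/g'(x) = lim(x→0) (1)/(1/sqrt(1 - x^2))
  = 1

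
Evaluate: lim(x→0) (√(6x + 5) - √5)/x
This is a standard limit.

Factor or rationalize the expression:
  lim(x→0) (√(6x + 5) - √5)/x = 3·sqrt(5)/5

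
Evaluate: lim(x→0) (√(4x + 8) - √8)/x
This is a standard limit.

Factor or rationalize the expression:
  lim(x→0) (√(4x + 8) - √8)/x = sqrt(2)/2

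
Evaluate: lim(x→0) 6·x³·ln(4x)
This is a 0·∞ indeterminate form.

Rewrite 0·∞ as a quotient (0/0 or ∞/∞ form), then apply L'Hôpital's rule:
  lim(x→0) 6·x³·ln(4x) = 0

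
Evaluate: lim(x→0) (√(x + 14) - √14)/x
This is a standard limit.

Factor or rationalize the expression:
  lim(x→0) (√(x + 14) - √14)/x = sqrt(14)/28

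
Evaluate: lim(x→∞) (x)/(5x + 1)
This is an ∞/∞ indeterminate form.

Apply L'Hôpital's rule: differentiate numerator and denominator separately.
  f(x) = x   ⇒   f'(x) = 1
  g(x) = 5·x + 1   ⇒   g'(x) = 5
  lim(x→∞) f'(x)/g'(x) = lim(x→∞) (1)/(5)
  = 1/5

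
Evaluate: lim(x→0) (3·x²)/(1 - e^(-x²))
This is a 0/0 indeterminate form.

Apply L'Hôpital's rule: differentiate numerator and denominator separately.
  f(x) = 3·x^2   ⇒   f'(x) = 6·x
  g(x) = 1 - e^(-x^2)   ⇒   g'(x) = 2·x·e^(-x^2)
  lim(x→0) f'(x)/g'(x) = lim(x→0) (6·x)/(2·x·e^(-x^2))
  = 3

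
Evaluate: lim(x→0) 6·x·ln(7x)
This is a 0·∞ indeterminate form.

Rewrite 0·∞ as a quotient (0/0 or ∞/∞ form), then apply L'Hôpital's rule:
  lim(x→0) 6·x·ln(7x) = 0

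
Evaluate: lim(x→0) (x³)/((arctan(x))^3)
This is a 0/0 indeterminate form.

Apply L'Hôpital's rule: differentiate numerator and denominator separately.
  f(x) = x^3   ⇒   f'(x) = 3·x^2
  g(x) = atan(x)^3   ⇒   g'(x) = 3·atan(x)^2/(x^2 + 1)
  lim(x→0) f'(x)/g'(x) = lim(x→0) (3·x^2)/(3·atan(x)^2/(x^2 + 1))
  = 1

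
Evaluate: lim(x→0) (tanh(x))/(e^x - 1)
This is a 0/0 indeterminate form.

Apply L'Hôpital's rule: differentiate numerator and denominator separately.
  f(x) = tanh(x)   ⇒   f'(x) = 1 - tanh(x)^2
  g(x) = e^(x) - 1   ⇒   g'(x) = e^(x)
  lim(x→0) f'(x)/g'(x) = lim(x→0) (1 - tanh(x)^2)/(e^(x))
  = 1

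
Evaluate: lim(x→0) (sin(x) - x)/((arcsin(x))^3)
This is a 0/0 indeterminate form.

Apply L'Hôpital's rule: differentiate numerator and denominator separately.
  f(x) = -x + sin(x)   ⇒   f'(x) = cos(x) - 1
  g(x) = asin(x)^3   ⇒   g'(x) = 3·asin(x)^2/sqrt(1 - x^2)
  lim(x→0) f'(x)/g'(x) = lim(x→0) (cos(x) - 1)/(3·asin(x)^2/sqrt(1 - x^2))
  = -1/6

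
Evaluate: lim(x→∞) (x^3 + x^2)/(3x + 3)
This is an ∞/∞ indeterminate form.

Apply L'Hôpital's rule: differentiate numerator and denominator separately.
  f(x) = x^3 + x^2   ⇒   f'(x) = 3·x^2 + 2·x
  g(x) = 3·x + 3   ⇒   g'(x) = 3
  lim(x→∞) f'(x)/g'(x) = lim(x→∞) (3·x^2 + 2·x)/(3)
  = ∞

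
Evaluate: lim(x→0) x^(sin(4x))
This is an exponential indeterminate form.

For exponential indeterminate forms, take the natural log:
  Let L = lim(x→0) x^(sin(4x))
  Then ln(L) = lim(x→0) [exponent × ln(base)]
  Evaluate using L'Hôpital or standard limits, then exponentiate.
  L = 1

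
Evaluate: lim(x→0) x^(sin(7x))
This is an exponential indeterminate form.

For exponential indeterminate forms, take the natural log:
  Let L = lim(x→0) x^(sin(7x))
  Then ln(L) = lim(x→0) [exponent × ln(base)]
  Evaluate using L'Hôpital or standard limits, then exponentiate.
  L = 1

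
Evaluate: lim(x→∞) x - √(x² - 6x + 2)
This is an ∞-∞ indeterminate form.

Combine fractions or rationalize to convert ∞-∞ to 0/0 form:
  lim(x→∞) x - √(x² - 6x + 2) = 3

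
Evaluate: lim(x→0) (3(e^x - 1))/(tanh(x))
This is a 0/0 indeterminate form.

Apply L'Hôpital's rule: differentiate numerator and denominator separately.
  f(x) = 3·e^(x) - 3   ⇒   f'(x) = 3·e^(x)
  g(x) = tanh(x)   ⇒   g'(x) = 1 - tanh(x)^2
  lim(x→0) f'(x)/g'(x) = lim(x→0) (3·e^(x))/(1 - tanh(x)^2)
  = 3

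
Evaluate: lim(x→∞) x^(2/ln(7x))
This is an exponential indeterminate form.

For exponential indeterminate forms, take the natural log:
  Let L = lim(x→∞) x^(2/ln(7x))
  Then ln(L) = lim(x→∞) [exponent × ln(base)]
  Evaluate using L'Hôpital or standard limits, then exponentiate.
  L = e²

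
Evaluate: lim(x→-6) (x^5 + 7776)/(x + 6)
This is a standard limit.

Factor or rationalize the expression:
  lim(x→-6) (x^5 + 7776)/(x + 6) = 6480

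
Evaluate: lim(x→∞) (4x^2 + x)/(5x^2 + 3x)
This is an ∞/∞ indeterminate form.

Apply L'Hôpital's rule: differentiate numerator and denominator separately.
  f(x) = 4·x^2 + x   ⇒   f'(x) = 8·x + 1
  g(x) = 5·x^2 + 3·x   ⇒   g'(x) = 10·x + 3
  lim(x→∞) f'(x)/g'(x) = lim(x→∞) (8·x + 1)/(10·x + 3)
  = 4/5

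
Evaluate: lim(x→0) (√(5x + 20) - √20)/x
This is a standard limit.

Factor or rationalize the expression:
  lim(x→0) (√(5x + 20) - √20)/x = sqrt(5)/4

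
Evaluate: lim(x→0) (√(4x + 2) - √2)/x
This is a standard limit.

Factor or rationalize the expression:
  lim(x→0) (√(4x + 2) - √2)/x = sqrt(2)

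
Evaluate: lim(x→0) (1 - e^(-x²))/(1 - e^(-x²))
This is a 0/0 indeterminate form.

Apply L'Hôpital's rule: differentiate numerator and denominator separately.
  f(x) = 1 - e^(-x^2)   ⇒   f'(x) = 2·x·e^(-x^2)
  g(x) = 1 - e^(-x^2)   ⇒   g'(x) = 2·x·e^(-x^2)
  lim(x→0) f'(x)/g'(x) = lim(x→0) (2·x·e^(-x^2))/(2·x·e^(-x^2))
  = 1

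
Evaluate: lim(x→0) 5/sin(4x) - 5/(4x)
This is an ∞-∞ indeterminate form.

Combine fractions or rationalize to convert ∞-∞ to 0/0 form:
  lim(x→0) 5/sin(4x) - 5/(4x) = 0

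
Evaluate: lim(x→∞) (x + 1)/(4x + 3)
This is an ∞/∞ indeterminate form.

Apply L'Hôpital's rule: differentiate numerator and denominator separately.
  f(x) = x + 1   ⇒   f'(x) = 1
  g(x) = 4·x + 3   ⇒   g'(x) = 4
  lim(x→∞) f'(x)/g'(x) = lim(x→∞) (1)/(4)
  = 1/4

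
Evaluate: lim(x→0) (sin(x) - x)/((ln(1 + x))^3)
This is a 0/0 indeterminate form.

Apply L'Hôpital's rule: differentiate numerator and denominator separately.
  f(x) = -x + sin(x)   ⇒   f'(x) = cos(x) - 1
  g(x) = ln(x + 1)^3   ⇒   g'(x) = 3·ln(x + 1)^2/(x + 1)
  lim(x→0) f'(x)/g'(x) = lim(x→0) (cos(x) - 1)/(3·ln(x + 1)^2/(x + 1))
  = -1/6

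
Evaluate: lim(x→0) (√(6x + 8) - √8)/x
This is a standard limit.

Factor or rationalize the expression:
  lim(x→0) (√(6x + 8) - √8)/x = 3·sqrt(2)/4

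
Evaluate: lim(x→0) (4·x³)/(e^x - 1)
This is a 0/0 indeterminate form.

Apply L'Hôpital's rule: differentiate numerator and denominator separately.
  f(x) = 4·x^3   ⇒   f'(x) = 12·x^2
  g(x) = e^(x) - 1   ⇒   g'(x) = e^(x)
  lim(x→0) f'(x)/g'(x) = lim(x→0) (12·x^2)/(e^(x))
  = 0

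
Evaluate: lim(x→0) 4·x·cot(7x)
This is a 0·∞ indeterminate form.

Rewrite 0·∞ as a quotient (0/0 or ∞/∞ form), then apply L'Hôpital's rule:
  lim(x→0) 4·x·cot(7x) = 4/7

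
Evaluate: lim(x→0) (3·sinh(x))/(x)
This is a 0/0 indeterminate form.

Apply L'Hôpital's rule: differentiate numerator and denominator separately.
  f(x) = 3·sinh(x)   ⇒   f'(x) = 3·cosh(x)
  g(x) = x   ⇒   g'(x) = 1
  lim(x→0) f'(x)/g'(x) = lim(x→0) (3·cosh(x))/(1)
  = 3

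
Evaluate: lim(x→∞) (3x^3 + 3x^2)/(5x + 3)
This is an ∞/∞ indeterminate form.

Apply L'Hôpital's rule: differentiate numerator and denominator separately.
  f(x) = 3·x^3 + 3·x^2   ⇒   f'(x) = 9·x^2 + 6·x
  g(x) = 5·x + 3   ⇒   g'(x) = 5
  lim(x→∞) f'(x)/g'(x) = lim(x→∞) (9·x^2 + 6·x)/(5)
  = ∞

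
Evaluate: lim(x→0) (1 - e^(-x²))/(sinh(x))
This is a 0/0 indeterminate form.

Apply L'Hôpital's rule: differentiate numerator and denominator separately.
  f(x) = 1 - e^(-x^2)   ⇒   f'(x) = 2·x·e^(-x^2)
  g(x) = sinh(x)   ⇒   g'(x) = cosh(x)
  lim(x→0) f'(x)/g'(x) = lim(x→0) (2·x·e^(-x^2))/(cosh(x))
  = 0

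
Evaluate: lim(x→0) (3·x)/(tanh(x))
This is a 0/0 indeterminate form.

Apply L'Hôpital's rule: differentiate numerator and denominator separately.
  f(x) = 3·x   ⇒   f'(x) = 3
  g(x) = tanh(x)   ⇒   g'(x) = 1 - tanh(x)^2
  lim(x→0) f'(x)/g'(x) = lim(x→0) (3)/(1 - tanh(x)^2)
  = 3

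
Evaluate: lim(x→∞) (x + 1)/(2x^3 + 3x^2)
This is an ∞/∞ indeterminate form.

Apply L'Hôpital's rule: differentiate numerator and denominator separately.
  f(x) = x + 1   ⇒   f'(x) = 1
  g(x) = 2·x^3 + 3·x^2   ⇒   g'(x) = 6·x^2 + 6·x
  lim(x→∞) f'(x)/g'(x) = lim(x→∞) (1)/(6·x^2 + 6·x)
  = 0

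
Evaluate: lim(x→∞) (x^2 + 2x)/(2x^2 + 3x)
This is an ∞/∞ indeterminate form.

Apply L'Hôpital's rule: differentiate numerator and denominator separately.
  f(x) = x^2 + 2·x   ⇒   f'(x) = 2·x + 2
  g(x) = 2·x^2 + 3·x   ⇒   g'(x) = 4·x + 3
  lim(x→∞) f'(x)/g'(x) = lim(x→∞) (2·x + 2)/(4·x + 3)
  = 1/2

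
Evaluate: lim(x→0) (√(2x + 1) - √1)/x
This is a standard limit.

Factor or rationalize the expression:
  lim(x→0) (√(2x + 1) - √1)/x = 1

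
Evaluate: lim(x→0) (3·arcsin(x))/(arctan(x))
This is a 0/0 indeterminate form.

Apply L'Hôpital's rule: differentiate numerator and denominator separately.
  f(x) = 3·asin(x)   ⇒   f'(x) = 3/sqrt(1 - x^2)
  g(x) = atan(x)   ⇒   g'(x) = 1/(x^2 + 1)
  lim(x→0) f'(x)/g'(x) = lim(x→0) (3/sqrt(1 - x^2))/(1/(x^2 + 1))
  = 3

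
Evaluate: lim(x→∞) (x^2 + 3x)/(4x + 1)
This is an ∞/∞ indeterminate form.

Apply L'Hôpital's rule: differentiate numerator and denominator separately.
  f(x) = x^2 + 3·x   ⇒   f'(x) = 2·x + 3
  g(x) = 4·x + 1   ⇒   g'(x) = 4
  lim(x→∞) f'(x)/g'(x) = lim(x→∞) (2·x + 3)/(4)
  = ∞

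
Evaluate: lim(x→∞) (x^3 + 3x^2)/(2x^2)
This is an ∞/∞ indeterminate form.

Apply L'Hôpital's rule: differentiate numerator and denominator separately.
  f(x) = x^3 + 3·x^2   ⇒   f'(x) = 3·x^2 + 6·x
  g(x) = 2·x^2   ⇒   g'(x) = 4·x
  lim(x→∞) f'(x)/g'(x) = lim(x→∞) (3·x^2 + 6·x)/(4·x)
  = ∞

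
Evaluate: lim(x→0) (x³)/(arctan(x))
This is a 0/0 indeterminate form.

Apply L'Hôpital's rule: differentiate numerator and denominator separately.
  f(x) = x^3   ⇒   f'(x) = 3·x^2
  g(x) = atan(x)   ⇒   g'(x) = 1/(x^2 + 1)
  lim(x→0) f'(x)/g'(x) = lim(x→0) (3·x^2)/(1/(x^2 + 1))
  = 0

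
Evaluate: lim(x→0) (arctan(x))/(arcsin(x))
This is a 0/0 indeterminate form.

Apply L'Hôpital's rule: differentiate numerator and denominator separately.
  f(x) = atan(x)   ⇒   f'(x) = 1/(x^2 + 1)
  g(x) = asin(x)   ⇒   g'(x) = 1/sqrt(1 - x^2)
  lim(x→0) f'(x)/g'(x) = lim(x→0) (1/(x^2 + 1))/(1/sqrt(1 - x^2))
  = 1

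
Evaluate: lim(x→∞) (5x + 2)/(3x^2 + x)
This is an ∞/∞ indeterminate form.

Apply L'Hôpital's rule: differentiate numerator and denominator separately.
  f(x) = 5·x + 2   ⇒   f'(x) = 5
  g(x) = 3·x^2 + x   ⇒   g'(x) = 6·x + 1
  lim(x→∞) f'(x)/g'(x) = lim(x→∞) (5)/(6·x + 1)
  = 0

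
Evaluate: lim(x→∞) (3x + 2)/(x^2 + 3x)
This is an ∞/∞ indeterminate form.

Apply L'Hôpital's rule: differentiate numerator and denominator separately.
  f(x) = 3·x + 2   ⇒   f'(x) = 3
  g(x) = x^2 + 3·x   ⇒   g'(x) = 2·x + 3
  lim(x→∞) f'(x)/g'(x) = lim(x→∞) (3)/(2·x + 3)
  = 0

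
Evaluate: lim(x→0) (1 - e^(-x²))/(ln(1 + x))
This is a 0/0 indeterminate form.

Apply L'Hôpital's rule: differentiate numerator and denominator separately.
  f(x) = 1 - e^(-x^2)   ⇒   f'(x) = 2·x·e^(-x^2)
  g(x) = ln(x + 1)   ⇒   g'(x) = 1/(x + 1)
  lim(x→0) f'(x)/g'(x) = lim(x→0) (2·x·e^(-x^2))/(1/(x + 1))
  = 0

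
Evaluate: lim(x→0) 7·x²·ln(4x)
This is a 0·∞ indeterminate form.

Rewrite 0·∞ as a quotient (0/0 or ∞/∞ form), then apply L'Hôpital's rule:
  lim(x→0) 7·x²·ln(4x) = 0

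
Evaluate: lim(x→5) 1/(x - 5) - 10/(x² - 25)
This is an ∞-∞ indeterminate form.

Combine fractions or rationalize to convert ∞-∞ to 0/0 form:
  lim(x→5) 1/(x - 5) - 10/(x² - 25) = 1/10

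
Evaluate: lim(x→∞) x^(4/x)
This is an exponential indeterminate form.

For exponential indeterminate forms, take the natural log:
  Let L = lim(x→∞) x^(4/x)
  Then ln(L) = lim(x→∞) [exponent × ln(base)]
  Evaluate using L'Hôpital or standard limits, then exponentiate.
  L = 1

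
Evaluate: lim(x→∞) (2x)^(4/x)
This is an exponential indeterminate form.

For exponential indeterminate forms, take the natural log:
  Let L = lim(x→∞) (2x)^(4/x)
  Then ln(L) = lim(x→∞) [exponent × ln(base)]
  Evaluate using L'Hôpital or standard limits, then exponentiate.
  L = 1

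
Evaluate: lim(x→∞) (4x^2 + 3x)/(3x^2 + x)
This is an ∞/∞ indeterminate form.

Apply L'Hôpital's rule: differentiate numerator and denominator separately.
  f(x) = 4·x^2 + 3·x   ⇒   f'(x) = 8·x + 3
  g(x) = 3·x^2 + x   ⇒   g'(x) = 6·x + 1
  lim(x→∞) f'(x)/g'(x) = lim(x→∞) (8·x + 3)/(6·x + 1)
  = 4/3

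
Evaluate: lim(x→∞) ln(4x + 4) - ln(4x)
This is an ∞-∞ indeterminate form.

Combine fractions or rationalize to convert ∞-∞ to 0/0 form:
  lim(x→∞) ln(4x + 4) - ln(4x) = 0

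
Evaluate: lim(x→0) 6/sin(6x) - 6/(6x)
This is an ∞-∞ indeterminate form.

Combine fractions or rationalize to convert ∞-∞ to 0/0 form:
  lim(x→0) 6/sin(6x) - 6/(6x) = 0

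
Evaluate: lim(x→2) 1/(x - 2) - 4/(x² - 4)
This is an ∞-∞ indeterminate form.

Combine fractions or rationalize to convert ∞-∞ to 0/0 form:
  lim(x→2) 1/(x - 2) - 4/(x² - 4) = 1/4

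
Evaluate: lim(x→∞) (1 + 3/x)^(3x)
This is an exponential indeterminate form.

For exponential indeterminate forms, take the natural log:
  Let L = lim(x→∞) (1 + 3/x)^(3x)
  Then ln(L) = lim(x→∞) [exponent × ln(base)]
  Evaluate using L'Hôpital or standard limits, then exponentiate.
  L = e^(9)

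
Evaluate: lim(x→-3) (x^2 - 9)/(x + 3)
This is a standard limit.

Factor or rationalize the expression:
  lim(x→-3) (x^2 - 9)/(x + 3) = -6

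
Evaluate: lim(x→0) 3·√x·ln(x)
This is a 0·∞ indeterminate form.

Rewrite 0·∞ as a quotient (0/0 or ∞/∞ form), then apply L'Hôpital's rule:
  lim(x→0) 3·√x·ln(x) = 0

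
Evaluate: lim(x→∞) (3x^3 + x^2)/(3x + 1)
This is an ∞/∞ indeterminate form.

Apply L'Hôpital's rule: differentiate numerator and denominator separately.
  f(x) = 3·x^3 + x^2   ⇒   f'(x) = 9·x^2 + 2·x
  g(x) = 3·x + 1   ⇒   g'(x) = 3
  lim(x→∞) f'(x)/g'(x) = lim(x→∞) (9·x^2 + 2·x)/(3)
  = ∞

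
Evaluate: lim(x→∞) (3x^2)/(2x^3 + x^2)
This is an ∞/∞ indeterminate form.

Apply L'Hôpital's rule: differentiate numerator and denominator separately.
  f(x) = 3·x^2   ⇒   f'(x) = 6·x
  g(x) = 2·x^3 + x^2   ⇒   g'(x) = 6·x^2 + 2·x
  lim(x→∞) f'(x)/g'(x) = lim(x→∞) (6·x)/(6·x^2 + 2·x)
  = 0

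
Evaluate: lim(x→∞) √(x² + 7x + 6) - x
This is an ∞-∞ indeterminate form.

Combine fractions or rationalize to convert ∞-∞ to 0/0 form:
  lim(x→∞) √(x² + 7x + 6) - x = 7/2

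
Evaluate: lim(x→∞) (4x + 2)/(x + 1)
This is an ∞/∞ indeterminate form.

Apply L'Hôpital's rule: differentiate numerator and denominator separately.
  f(x) = 4·x + 2   ⇒   f'(x) = 4
  g(x) = x + 1   ⇒   g'(x) = 1
  lim(x→∞) f'(x)/g'(x) = lim(x→∞) (4)/(1)
  = 4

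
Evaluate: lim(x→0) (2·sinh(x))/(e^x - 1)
This is a 0/0 indeterminate form.

Apply L'Hôpital's rule: differentiate numerator and denominator separately.
  f(x) = 2·sinh(x)   ⇒   f'(x) = 2·cosh(x)
  g(x) = e^(x) - 1   ⇒   g'(x) = e^(x)
  lim(x→0) f'(x)/g'(x) = lim(x→0) (2·cosh(x))/(e^(x))
  = 2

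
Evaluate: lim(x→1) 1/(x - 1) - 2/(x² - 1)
This is an ∞-∞ indeterminate form.

Combine fractions or rationalize to convert ∞-∞ to 0/0 form:
  lim(x→1) 1/(x - 1) - 2/(x² - 1) = 1/2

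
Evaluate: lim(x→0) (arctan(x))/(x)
This is a 0/0 indeterminate form.

Apply L'Hôpital's rule: differentiate numerator and denominator separately.
  f(x) = atan(x)   ⇒   f'(x) = 1/(x^2 + 1)
  g(x) = x   ⇒   g'(x) = 1
  lim(x→0) f'(x)/g'(x) = lim(x→0) (1/(x^2 + 1))/(1)
  = 1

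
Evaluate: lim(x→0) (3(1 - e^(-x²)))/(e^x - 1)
This is a 0/0 indeterminate form.

Apply L'Hôpital's rule: differentiate numerator and denominator separately.
  f(x) = 3 - 3·e^(-x^2)   ⇒   f'(x) = 6·x·e^(-x^2)
  g(x) = e^(x) - 1   ⇒   g'(x) = e^(x)
  lim(x→0) f'(x)/g'(x) = lim(x→0) (6·x·e^(-x^2))/(e^(x))
  = 0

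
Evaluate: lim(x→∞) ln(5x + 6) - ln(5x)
This is an ∞-∞ indeterminate form.

Combine fractions or rationalize to convert ∞-∞ to 0/0 form:
  lim(x→∞) ln(5x + 6) - ln(5x) = 0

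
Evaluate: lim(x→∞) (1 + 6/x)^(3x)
This is an exponential indeterminate form.

For exponential indeterminate forms, take the natural log:
  Let L = lim(x→∞) (1 + 6/x)^(3x)
  Then ln(L) = lim(x→∞) [exponent × ln(base)]
  Evaluate using L'Hôpital or standard limits, then exponentiate.
  L = e^(18)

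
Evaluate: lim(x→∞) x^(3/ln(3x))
This is an exponential indeterminate form.

For exponential indeterminate forms, take the natural log:
  Let L = lim(x→∞) x^(3/ln(3x))
  Then ln(L) = lim(x→∞) [exponent × ln(base)]
  Evaluate using L'Hôpital or standard limits, then exponentiate.
  L = e^(3)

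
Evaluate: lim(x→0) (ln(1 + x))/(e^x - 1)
This is a 0/0 indeterminate form.

Apply L'Hôpital's rule: differentiate numerator and denominator separately.
  f(x) = ln(x + 1)   ⇒   f'(x) = 1/(x + 1)
  g(x) = e^(x) - 1   ⇒   g'(x) = e^(x)
  lim(x→0) f'(x)/g'(x) = lim(x→0) (1/(x + 1))/(e^(x))
  = 1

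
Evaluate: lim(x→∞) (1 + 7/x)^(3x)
This is an exponential indeterminate form.

For exponential indeterminate forms, take the natural log:
  Let L = lim(x→∞) (1 + 7/x)^(3x)
  Then ln(L) = lim(x→∞) [exponent × ln(base)]
  Evaluate using L'Hôpital or standard limits, then exponentiate.
  L = e^(21)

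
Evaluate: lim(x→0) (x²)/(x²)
This is a 0/0 indeterminate form.

Apply L'Hôpital's rule: differentiate numerator and denominator separately.
  f(x) = x^2   ⇒   f'(x) = 2·x
  g(x) = x^2   ⇒   g'(x) = 2·x
  lim(x→0) f'(x)/g'(x) = lim(x→0) (2·x)/(2·x)
  = 1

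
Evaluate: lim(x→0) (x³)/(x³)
This is a 0/0 indeterminate form.

Apply L'Hôpital's rule: differentiate numerator and denominator separately.
  f(x) = x^3   ⇒   f'(x) = 3·x^2
  g(x) = x^3   ⇒   g'(x) = 3·x^2
  lim(x→0) f'(x)/g'(x) = lim(x→0) (3·x^2)/(3·x^2)
  = 1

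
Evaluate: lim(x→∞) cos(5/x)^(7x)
This is an exponential indeterminate form.

For exponential indeterminate forms, take the natural log:
  Let L = lim(x→∞) cos(5/x)^(7x)
  Then ln(L) = lim(x→∞) [exponent × ln(base)]
  Evaluate using L'Hôpital or standard limits, then exponentiate.
  L = 1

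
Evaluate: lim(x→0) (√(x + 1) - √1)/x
This is a standard limit.

Factor or rationalize the expression:
  lim(x→0) (√(x + 1) - √1)/x = 1/2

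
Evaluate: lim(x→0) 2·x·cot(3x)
This is a 0·∞ indeterminate form.

Rewrite 0·∞ as a quotient (0/0 or ∞/∞ form), then apply L'Hôpital's rule:
  lim(x→0) 2·x·cot(3x) = 2/3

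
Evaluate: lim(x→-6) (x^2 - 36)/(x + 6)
This is a standard limit.

Factor or rationalize the expression:
  lim(x→-6) (x^2 - 36)/(x + 6) = -12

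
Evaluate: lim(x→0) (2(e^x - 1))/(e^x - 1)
This is a 0/0 indeterminate form.

Apply L'Hôpital's rule: differentiate numerator and denominator separately.
  f(x) = 2·e^(x) - 2   ⇒   f'(x) = 2·e^(x)
  g(x) = e^(x) - 1   ⇒   g'(x) = e^(x)
  lim(x→0) f'(x)/g'(x) = lim(x→0) (2·e^(x))/(e^(x))
  = 2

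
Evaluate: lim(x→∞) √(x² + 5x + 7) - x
This is an ∞-∞ indeterminate form.

Combine fractions or rationalize to convert ∞-∞ to 0/0 form:
  lim(x→∞) √(x² + 5x + 7) - x = 5/2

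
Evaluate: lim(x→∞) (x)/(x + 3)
This is an ∞/∞ indeterminate form.

Apply L'Hôpital's rule: differentiate numerator and denominator separately.
  f(x) = x   ⇒   f'(x) = 1
  g(x) = x + 3   ⇒   g'(x) = 1
  lim(x→∞) f'(x)/g'(x) = lim(x→∞) (1)/(1)
  = 1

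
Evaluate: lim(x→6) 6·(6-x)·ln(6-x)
This is a 0·∞ indeterminate form.

Rewrite 0·∞ as a quotient (0/0 or ∞/∞ form), then apply L'Hôpital's rule:
  lim(x→6) 6·(6-x)·ln(6-x) = 0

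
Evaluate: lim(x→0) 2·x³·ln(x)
This is a 0·∞ indeterminate form.

Rewrite 0·∞ as a quotient (0/0 or ∞/∞ form), then apply L'Hôpital's rule:
  lim(x→0) 2·x³·ln(x) = 0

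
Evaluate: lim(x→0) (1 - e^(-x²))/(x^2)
This is a 0/0 indeterminate form.

Apply L'Hôpital's rule: differentiate numerator and denominator separately.
  f(x) = 1 - e^(-x^2)   ⇒   f'(x) = 2·x·e^(-x^2)
  g(x) = x^2   ⇒   g'(x) = 2·x
  lim(x→0) f'(x)/g'(x) = lim(x→0) (2·x·e^(-x^2))/(2·x)
  = 1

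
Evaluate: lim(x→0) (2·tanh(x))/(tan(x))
This is a 0/0 indeterminate form.

Apply L'Hôpital's rule: differentiate numerator and denominator separately.
  f(x) = 2·tanh(x)   ⇒   f'(x) = 2 - 2·tanh(x)^2
  g(x) = tan(x)   ⇒   g'(x) = tan(x)^2 + 1
  lim(x→0) f'(x)/g'(x) = lim(x→0) (2 - 2·tanh(x)^2)/(tan(x)^2 + 1)
  = 2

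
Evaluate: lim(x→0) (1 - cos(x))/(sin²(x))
This is a 0/0 indeterminate form.

Apply L'Hôpital's rule: differentiate numerator and denominator separately.
  f(x) = 1 - cos(x)   ⇒   f'(x) = sin(x)
  g(x) = sin(x)^2   ⇒   g'(x) = 2·sin(x)·cos(x)
  lim(x→0) f'(x)/g'(x) = lim(x→0) (sin(x))/(2·sin(x)·cos(x))
  = 1/2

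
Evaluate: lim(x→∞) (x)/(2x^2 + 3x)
This is an ∞/∞ indeterminate form.

Apply L'Hôpital's rule: differentiate numerator and denominator separately.
  f(x) = x   ⇒   f'(x) = 1
  g(x) = 2·x^2 + 3·x   ⇒   g'(x) = 4·x + 3
  lim(x→∞) f'(x)/g'(x) = lim(x→∞) (1)/(4·x + 3)
  = 0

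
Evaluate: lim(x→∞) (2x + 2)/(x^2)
This is an ∞/∞ indeterminate form.

Apply L'Hôpital's rule: differentiate numerator and denominator separately.
  f(x) = 2·x + 2   ⇒   f'(x) = 2
  g(x) = x^2   ⇒   g'(x) = 2·x
  lim(x→∞) f'(x)/g'(x) = lim(x→∞) (2)/(2·x)
  = 0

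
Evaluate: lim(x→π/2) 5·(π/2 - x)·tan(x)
This is a 0·∞ indeterminate form.

Rewrite 0·∞ as a quotient (0/0 or ∞/∞ form), then apply L'Hôpital's rule:
  lim(x→π/2) 5·(π/2 - x)·tan(x) = 5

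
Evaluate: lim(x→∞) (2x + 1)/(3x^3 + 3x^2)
This is an ∞/∞ indeterminate form.

Apply L'Hôpital's rule: differentiate numerator and denominator separately.
  f(x) = 2·x + 1   ⇒   f'(x) = 2
  g(x) = 3·x^3 + 3·x^2   ⇒   g'(x) = 9·x^2 + 6·x
  lim(x→∞) f'(x)/g'(x) = lim(x→∞) (2)/(9·x^2 + 6·x)
  = 0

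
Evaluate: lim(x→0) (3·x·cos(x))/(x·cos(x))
This is a 0/0 indeterminate form.

Apply L'Hôpital's rule: differentiate numerator and denominator separately.
  f(x) = 3·x·cos(x)   ⇒   f'(x) = -3·x·sin(x) + 3·cos(x)
  g(x) = x·cos(x)   ⇒   g'(x) = -x·sin(x) + cos(x)
  lim(x→0) f'(x)/g'(x) = lim(x→0) (-3·x·sin(x) + 3·cos(x))/(-x·sin(x) + cos(x))
  = 3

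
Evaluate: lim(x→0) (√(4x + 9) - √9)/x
This is a standard limit.

Factor or rationalize the expression:
  lim(x→0) (√(4x + 9) - √9)/x = 2/3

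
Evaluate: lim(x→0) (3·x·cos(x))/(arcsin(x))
This is a 0/0 indeterminate form.

Apply L'Hôpital's rule: differentiate numerator and denominator separately.
  f(x) = 3·x·cos(x)   ⇒   f'(x) = -3·x·sin(x) + 3·cos(x)
  g(x) = asin(x)   ⇒   g'(x) = 1/sqrt(1 - x^2)
  lim(x→0) f'(x)/g'(x) = lim(x→0) (-3·x·sin(x) + 3·cos(x))/(1/sqrt(1 - x^2))
  = 3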